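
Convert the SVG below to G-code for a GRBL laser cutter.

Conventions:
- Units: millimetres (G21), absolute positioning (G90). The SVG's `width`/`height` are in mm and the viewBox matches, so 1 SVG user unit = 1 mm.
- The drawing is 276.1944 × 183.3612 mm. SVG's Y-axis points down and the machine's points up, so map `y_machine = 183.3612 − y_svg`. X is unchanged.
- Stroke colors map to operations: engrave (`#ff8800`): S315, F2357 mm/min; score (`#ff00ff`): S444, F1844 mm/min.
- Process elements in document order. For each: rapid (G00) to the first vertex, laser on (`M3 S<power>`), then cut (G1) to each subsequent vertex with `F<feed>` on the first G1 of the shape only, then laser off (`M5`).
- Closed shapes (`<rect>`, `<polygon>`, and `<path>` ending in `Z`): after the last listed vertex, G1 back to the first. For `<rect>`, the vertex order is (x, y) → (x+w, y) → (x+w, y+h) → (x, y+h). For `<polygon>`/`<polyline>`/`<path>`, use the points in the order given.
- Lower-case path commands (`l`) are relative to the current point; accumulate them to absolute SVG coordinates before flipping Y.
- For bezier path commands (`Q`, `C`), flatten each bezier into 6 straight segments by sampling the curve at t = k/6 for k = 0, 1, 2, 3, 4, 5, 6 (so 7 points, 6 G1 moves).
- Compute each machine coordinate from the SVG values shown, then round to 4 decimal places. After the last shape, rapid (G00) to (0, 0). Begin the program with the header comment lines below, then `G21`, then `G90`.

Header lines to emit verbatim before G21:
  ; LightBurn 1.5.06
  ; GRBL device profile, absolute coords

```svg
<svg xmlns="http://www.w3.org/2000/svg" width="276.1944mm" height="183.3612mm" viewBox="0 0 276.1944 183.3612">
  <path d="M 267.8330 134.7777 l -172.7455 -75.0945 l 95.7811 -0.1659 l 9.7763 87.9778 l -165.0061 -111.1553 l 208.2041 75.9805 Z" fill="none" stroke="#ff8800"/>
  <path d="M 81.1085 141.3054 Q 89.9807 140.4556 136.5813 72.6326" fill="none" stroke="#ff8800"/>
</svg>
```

; LightBurn 1.5.06
; GRBL device profile, absolute coords
G21
G90
G00 X267.8330 Y48.5835
M3 S315
G1 X95.0875 Y123.6780 F2357
G1 X190.8686 Y123.8439
G1 X200.6449 Y35.8661
G1 X35.6388 Y147.0214
G1 X243.8429 Y71.0409
G1 X267.8330 Y48.5835
M5
G00 X81.1085 Y42.0558
M3 S315
G1 X85.1139 Y44.1994 F2357
G1 X91.2153 Y50.0638
G1 X99.4128 Y59.6489
G1 X109.7063 Y72.9547
G1 X122.0958 Y89.9813
G1 X136.5813 Y110.7286
M5
G00 X0.0000 Y0.0000

1 u = 1 mm; y_m = 183.3612 − y.

[1] `<path>` closed polygon, #ff8800→engrave S315 F2357: (267.8330,48.5835) → (95.0875,123.6780) → (190.8686,123.8439) → (200.6449,35.8661) → (35.6388,147.0214) → (243.8429,71.0409) → (267.8330,48.5835) (closed)

[2] `<path>` quadratic bezier, #ff8800→engrave S315 F2357: (81.1085,42.0558) → (85.1139,44.1994) → (91.2153,50.0638) → (99.4128,59.6489) → (109.7063,72.9547) → (122.0958,89.9813) → (136.5813,110.7286)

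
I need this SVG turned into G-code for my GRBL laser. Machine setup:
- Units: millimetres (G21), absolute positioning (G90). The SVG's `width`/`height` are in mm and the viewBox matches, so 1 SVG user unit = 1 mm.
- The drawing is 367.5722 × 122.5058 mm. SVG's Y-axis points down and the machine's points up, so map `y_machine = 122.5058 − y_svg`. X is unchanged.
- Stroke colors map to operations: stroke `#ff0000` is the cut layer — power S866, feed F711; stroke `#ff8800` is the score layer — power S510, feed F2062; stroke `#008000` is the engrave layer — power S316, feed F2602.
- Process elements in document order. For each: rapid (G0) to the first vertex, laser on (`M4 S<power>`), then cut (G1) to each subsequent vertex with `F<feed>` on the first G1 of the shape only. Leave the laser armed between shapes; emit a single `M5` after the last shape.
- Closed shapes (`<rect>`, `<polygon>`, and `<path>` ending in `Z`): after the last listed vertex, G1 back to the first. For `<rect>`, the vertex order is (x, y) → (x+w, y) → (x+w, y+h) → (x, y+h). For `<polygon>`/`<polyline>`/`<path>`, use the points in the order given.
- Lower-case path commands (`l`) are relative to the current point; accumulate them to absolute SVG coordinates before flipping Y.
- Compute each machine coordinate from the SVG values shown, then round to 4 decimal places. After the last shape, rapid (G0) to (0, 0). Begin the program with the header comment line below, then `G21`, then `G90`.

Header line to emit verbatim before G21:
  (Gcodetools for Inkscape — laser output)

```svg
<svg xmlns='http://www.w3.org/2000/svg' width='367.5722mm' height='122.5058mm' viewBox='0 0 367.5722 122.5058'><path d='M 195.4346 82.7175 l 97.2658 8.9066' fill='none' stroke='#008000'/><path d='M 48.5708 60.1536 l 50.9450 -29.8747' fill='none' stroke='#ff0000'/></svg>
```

(Gcodetools for Inkscape — laser output)
G21
G90
G0 X195.4346 Y39.7883
M4 S316
G1 X292.7004 Y30.8817 F2602
G0 X48.5708 Y62.3522
M4 S866
G1 X99.5158 Y92.2269 F711
M5
G0 X0.0000 Y0.0000

1 u = 1 mm; y_m = 122.5058 − y.

[1] `<path>` line segment, #008000→engrave S316 F2602: (195.4346,39.7883) → (292.7004,30.8817)

[2] `<path>` line segment, #ff0000→cut S866 F711: (48.5708,62.3522) → (99.5158,92.2269)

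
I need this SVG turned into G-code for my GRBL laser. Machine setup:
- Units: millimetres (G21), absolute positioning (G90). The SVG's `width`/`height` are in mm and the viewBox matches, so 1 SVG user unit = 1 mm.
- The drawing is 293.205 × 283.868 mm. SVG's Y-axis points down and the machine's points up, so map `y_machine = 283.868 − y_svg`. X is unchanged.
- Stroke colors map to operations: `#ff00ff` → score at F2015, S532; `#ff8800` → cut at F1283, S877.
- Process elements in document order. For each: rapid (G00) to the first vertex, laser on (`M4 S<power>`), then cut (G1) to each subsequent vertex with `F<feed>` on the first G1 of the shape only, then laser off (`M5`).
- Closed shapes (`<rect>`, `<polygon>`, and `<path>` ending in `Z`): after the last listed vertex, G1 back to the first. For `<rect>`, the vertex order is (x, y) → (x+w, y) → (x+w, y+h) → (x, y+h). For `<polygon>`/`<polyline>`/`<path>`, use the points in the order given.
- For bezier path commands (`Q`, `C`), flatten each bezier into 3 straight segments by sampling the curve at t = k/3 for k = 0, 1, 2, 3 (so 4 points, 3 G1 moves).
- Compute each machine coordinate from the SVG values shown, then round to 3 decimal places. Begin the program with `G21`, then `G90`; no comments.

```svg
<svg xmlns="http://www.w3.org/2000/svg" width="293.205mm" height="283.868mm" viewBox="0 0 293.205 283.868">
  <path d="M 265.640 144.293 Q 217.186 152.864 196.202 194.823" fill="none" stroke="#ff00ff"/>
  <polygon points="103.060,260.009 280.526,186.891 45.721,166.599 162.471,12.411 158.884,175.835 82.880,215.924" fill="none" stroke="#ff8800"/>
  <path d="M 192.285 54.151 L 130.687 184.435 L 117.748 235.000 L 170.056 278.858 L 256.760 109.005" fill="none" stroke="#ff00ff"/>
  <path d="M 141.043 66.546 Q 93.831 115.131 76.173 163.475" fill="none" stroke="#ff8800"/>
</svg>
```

G21
G90
G00 X265.640 Y139.575
M4 S532
G1 X236.390 Y130.151 F2015
G1 X213.244 Y113.308
G1 X196.202 Y89.045
M5
G00 X103.060 Y23.859
M4 S877
G1 X280.526 Y96.977 F1283
G1 X45.721 Y117.269
G1 X162.471 Y271.457
G1 X158.884 Y108.033
G1 X82.880 Y67.944
G1 X103.060 Y23.859
M5
G00 X192.285 Y229.717
M4 S532
G1 X130.687 Y99.433 F2015
G1 X117.748 Y48.868
G1 X170.056 Y5.010
G1 X256.760 Y174.863
M5
G00 X141.043 Y217.322
M4 S877
G1 X112.852 Y184.959 F1283
G1 X91.229 Y152.649
G1 X76.173 Y120.393
M5

1 u = 1 mm; y_m = 283.868 − y.

[1] `<path>` quadratic bezier, #ff00ff→score S532 F2015: (265.640,139.575) → (236.390,130.151) → (213.244,113.308) → (196.202,89.045)

[2] `<polygon>` closed polygon, #ff8800→cut S877 F1283: (103.060,23.859) → (280.526,96.977) → (45.721,117.269) → (162.471,271.457) → (158.884,108.033) → (82.880,67.944) → (103.060,23.859) (closed)

[3] `<path>` open polyline, #ff00ff→score S532 F2015: (192.285,229.717) → (130.687,99.433) → (117.748,48.868) → (170.056,5.010) → (256.760,174.863)

[4] `<path>` quadratic bezier, #ff8800→cut S877 F1283: (141.043,217.322) → (112.852,184.959) → (91.229,152.649) → (76.173,120.393)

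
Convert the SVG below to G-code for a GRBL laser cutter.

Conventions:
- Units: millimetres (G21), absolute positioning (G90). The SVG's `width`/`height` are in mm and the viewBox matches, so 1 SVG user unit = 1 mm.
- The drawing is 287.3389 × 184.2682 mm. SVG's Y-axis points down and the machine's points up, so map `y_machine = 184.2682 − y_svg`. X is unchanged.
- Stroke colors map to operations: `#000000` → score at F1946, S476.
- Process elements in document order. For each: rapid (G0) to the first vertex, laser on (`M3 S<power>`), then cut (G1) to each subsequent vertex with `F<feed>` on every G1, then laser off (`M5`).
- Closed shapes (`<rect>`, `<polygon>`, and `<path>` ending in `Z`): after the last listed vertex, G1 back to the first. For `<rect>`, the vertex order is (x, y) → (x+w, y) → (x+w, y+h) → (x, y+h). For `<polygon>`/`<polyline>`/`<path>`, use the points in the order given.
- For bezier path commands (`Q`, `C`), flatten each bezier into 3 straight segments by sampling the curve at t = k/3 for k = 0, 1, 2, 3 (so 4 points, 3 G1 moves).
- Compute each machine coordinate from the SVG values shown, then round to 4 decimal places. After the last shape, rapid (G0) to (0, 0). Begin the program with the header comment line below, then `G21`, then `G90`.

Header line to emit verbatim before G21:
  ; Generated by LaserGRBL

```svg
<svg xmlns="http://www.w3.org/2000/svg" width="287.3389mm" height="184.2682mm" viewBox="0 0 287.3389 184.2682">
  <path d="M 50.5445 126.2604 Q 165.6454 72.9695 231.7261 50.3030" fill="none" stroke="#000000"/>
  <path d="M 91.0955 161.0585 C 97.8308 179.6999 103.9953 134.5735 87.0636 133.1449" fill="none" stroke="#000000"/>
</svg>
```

viewBox `0 0 287.3389 184.2682` with mm width/height → 1 unit = 1 mm. Flip: y_m = 184.2682 − y_svg.

**Shape 1** — `<path>` quadratic bezier, stroke `#000000` → score (S476, F1946). Control points (SVG): P0=(50.5445,126.2604), P1=(165.6454,72.9695), P2=(231.7261,50.3030); sampled at t=k/3. Machine vertices: (50.5445,58.0078) → (121.8317,90.1324) → (182.2256,115.4515) → (231.7261,133.9652). Open path.

**Shape 2** — `<path>` cubic bezier, stroke `#000000` → score (S476, F1946). Control points (SVG): P0=(91.0955,161.0585), P1=(97.8308,179.6999), P2=(103.9953,134.5735), P3=(87.0636,133.1449); sampled at t=k/3. Machine vertices: (91.0955,23.2097) → (96.8063,21.8440) → (97.1308,39.1090) → (87.0636,51.1233). Open path.

; Generated by LaserGRBL
G21
G90
G0 X50.5445 Y58.0078
M3 S476
G1 X121.8317 Y90.1324 F1946
G1 X182.2256 Y115.4515 F1946
G1 X231.7261 Y133.9652 F1946
M5
G0 X91.0955 Y23.2097
M3 S476
G1 X96.8063 Y21.8440 F1946
G1 X97.1308 Y39.1090 F1946
G1 X87.0636 Y51.1233 F1946
M5
G0 X0.0000 Y0.0000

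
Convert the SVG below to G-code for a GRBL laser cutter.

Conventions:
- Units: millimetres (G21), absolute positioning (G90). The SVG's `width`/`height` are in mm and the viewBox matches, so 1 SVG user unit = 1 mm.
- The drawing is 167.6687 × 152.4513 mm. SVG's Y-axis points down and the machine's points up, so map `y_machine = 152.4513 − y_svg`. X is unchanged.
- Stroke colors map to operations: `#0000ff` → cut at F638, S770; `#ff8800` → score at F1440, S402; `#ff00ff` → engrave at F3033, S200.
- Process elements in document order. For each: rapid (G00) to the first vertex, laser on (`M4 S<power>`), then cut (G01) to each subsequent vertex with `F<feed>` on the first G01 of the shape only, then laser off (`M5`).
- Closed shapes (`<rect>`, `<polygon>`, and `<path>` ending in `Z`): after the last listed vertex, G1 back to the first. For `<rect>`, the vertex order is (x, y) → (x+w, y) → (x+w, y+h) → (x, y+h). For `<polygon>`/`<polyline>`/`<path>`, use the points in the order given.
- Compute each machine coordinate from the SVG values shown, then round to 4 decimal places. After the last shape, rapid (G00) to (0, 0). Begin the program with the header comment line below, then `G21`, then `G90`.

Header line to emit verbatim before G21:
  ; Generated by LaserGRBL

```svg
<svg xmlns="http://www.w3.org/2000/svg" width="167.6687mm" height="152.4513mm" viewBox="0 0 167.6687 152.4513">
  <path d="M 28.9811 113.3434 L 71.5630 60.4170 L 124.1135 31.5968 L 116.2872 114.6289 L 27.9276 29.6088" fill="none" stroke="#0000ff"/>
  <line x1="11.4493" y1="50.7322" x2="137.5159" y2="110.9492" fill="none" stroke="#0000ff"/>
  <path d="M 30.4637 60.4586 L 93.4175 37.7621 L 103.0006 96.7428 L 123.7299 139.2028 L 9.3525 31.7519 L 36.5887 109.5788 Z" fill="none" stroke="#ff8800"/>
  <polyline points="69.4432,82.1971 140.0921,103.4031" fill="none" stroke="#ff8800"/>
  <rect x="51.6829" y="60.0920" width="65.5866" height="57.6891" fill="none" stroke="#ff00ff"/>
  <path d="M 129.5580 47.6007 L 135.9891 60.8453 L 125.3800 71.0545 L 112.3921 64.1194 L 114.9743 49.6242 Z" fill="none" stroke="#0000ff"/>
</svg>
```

; Generated by LaserGRBL
G21
G90
G00 X28.9811 Y39.1079
M4 S770
G01 X71.5630 Y92.0343 F638
G01 X124.1135 Y120.8545
G01 X116.2872 Y37.8224
G01 X27.9276 Y122.8425
M5
G00 X11.4493 Y101.7191
M4 S770
G01 X137.5159 Y41.5021 F638
M5
G00 X30.4637 Y91.9927
M4 S402
G01 X93.4175 Y114.6892 F1440
G01 X103.0006 Y55.7085
G01 X123.7299 Y13.2485
G01 X9.3525 Y120.6994
G01 X36.5887 Y42.8725
G01 X30.4637 Y91.9927
M5
G00 X69.4432 Y70.2542
M4 S402
G01 X140.0921 Y49.0482 F1440
M5
G00 X51.6829 Y92.3593
M4 S200
G01 X117.2695 Y92.3593 F3033
G01 X117.2695 Y34.6702
G01 X51.6829 Y34.6702
G01 X51.6829 Y92.3593
M5
G00 X129.5580 Y104.8506
M4 S770
G01 X135.9891 Y91.6060 F638
G01 X125.3800 Y81.3968
G01 X112.3921 Y88.3319
G01 X114.9743 Y102.8271
G01 X129.5580 Y104.8506
M5
G00 X0.0000 Y0.0000

Since the viewBox matches the mm dimensions, user units are millimetres directly. The only transform is the Y-flip y_m = 152.4513 − y_svg.

Shape 1 is a open polyline drawn with `<path>`. Its stroke #0000ff means cut at S770, F638. After flipping Y the toolpath is (28.9811,39.1079) → (71.5630,92.0343) → (124.1135,120.8545) → (116.2872,37.8224) → (27.9276,122.8425).

Shape 2 is a line segment drawn with `<line>`. Its stroke #0000ff means cut at S770, F638. After flipping Y the toolpath is (11.4493,101.7191) → (137.5159,41.5021).

Shape 3 is a closed polygon drawn with `<path>`. Its stroke #ff8800 means score at S402, F1440. After flipping Y the toolpath is (30.4637,91.9927) → (93.4175,114.6892) → (103.0006,55.7085) → (123.7299,13.2485) → (9.3525,120.6994) → (36.5887,42.8725) → (30.4637,91.9927), returning to the start.

Shape 4 is a line segment drawn with `<polyline>`. Its stroke #ff8800 means score at S402, F1440. After flipping Y the toolpath is (69.4432,70.2542) → (140.0921,49.0482).

Shape 5 is a rectangle drawn with `<rect>`. Its stroke #ff00ff means engrave at S200, F3033. After flipping Y the toolpath is (51.6829,92.3593) → (117.2695,92.3593) → (117.2695,34.6702) → (51.6829,34.6702) → (51.6829,92.3593), returning to the start.

Shape 6 is a regular polygon drawn with `<path>`. Its stroke #0000ff means cut at S770, F638. After flipping Y the toolpath is (129.5580,104.8506) → (135.9891,91.6060) → (125.3800,81.3968) → (112.3921,88.3319) → (114.9743,102.8271) → (129.5580,104.8506), returning to the start.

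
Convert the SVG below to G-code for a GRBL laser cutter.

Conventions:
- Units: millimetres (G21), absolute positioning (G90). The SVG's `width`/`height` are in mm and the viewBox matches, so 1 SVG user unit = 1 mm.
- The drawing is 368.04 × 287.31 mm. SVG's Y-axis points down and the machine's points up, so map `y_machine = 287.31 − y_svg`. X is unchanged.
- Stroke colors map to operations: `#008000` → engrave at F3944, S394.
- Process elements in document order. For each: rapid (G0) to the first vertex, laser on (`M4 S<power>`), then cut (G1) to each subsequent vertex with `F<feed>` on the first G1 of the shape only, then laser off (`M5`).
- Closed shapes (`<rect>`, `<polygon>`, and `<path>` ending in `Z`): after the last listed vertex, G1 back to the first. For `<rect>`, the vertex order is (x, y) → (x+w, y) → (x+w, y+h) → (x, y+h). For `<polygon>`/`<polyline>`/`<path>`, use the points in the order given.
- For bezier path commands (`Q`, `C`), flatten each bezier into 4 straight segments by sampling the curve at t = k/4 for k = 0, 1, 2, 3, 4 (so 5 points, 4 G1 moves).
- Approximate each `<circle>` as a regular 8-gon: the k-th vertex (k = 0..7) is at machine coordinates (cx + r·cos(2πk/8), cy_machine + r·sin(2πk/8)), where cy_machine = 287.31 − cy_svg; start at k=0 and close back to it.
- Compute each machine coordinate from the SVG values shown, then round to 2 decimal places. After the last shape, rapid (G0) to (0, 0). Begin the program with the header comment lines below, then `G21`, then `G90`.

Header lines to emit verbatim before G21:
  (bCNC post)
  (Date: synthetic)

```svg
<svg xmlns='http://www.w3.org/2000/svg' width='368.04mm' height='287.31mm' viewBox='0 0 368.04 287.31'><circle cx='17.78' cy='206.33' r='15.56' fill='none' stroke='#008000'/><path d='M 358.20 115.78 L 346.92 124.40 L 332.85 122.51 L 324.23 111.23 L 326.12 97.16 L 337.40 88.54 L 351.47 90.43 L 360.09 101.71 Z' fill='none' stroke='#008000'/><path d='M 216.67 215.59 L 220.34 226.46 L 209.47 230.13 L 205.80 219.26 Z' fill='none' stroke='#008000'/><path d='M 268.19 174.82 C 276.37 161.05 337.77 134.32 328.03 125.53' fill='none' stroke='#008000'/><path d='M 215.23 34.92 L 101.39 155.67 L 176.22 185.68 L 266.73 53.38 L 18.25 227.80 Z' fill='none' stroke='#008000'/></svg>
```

(bCNC post)
(Date: synthetic)
G21
G90
G0 X33.34 Y80.98
M4 S394
G1 X28.78 Y91.98 F3944
G1 X17.78 Y96.54
G1 X6.78 Y91.98
G1 X2.22 Y80.98
G1 X6.78 Y69.98
G1 X17.78 Y65.42
G1 X28.78 Y69.98
G1 X33.34 Y80.98
M5
G0 X358.20 Y171.53
M4 S394
G1 X346.92 Y162.91 F3944
G1 X332.85 Y164.80
G1 X324.23 Y176.08
G1 X326.12 Y190.15
G1 X337.40 Y198.77
G1 X351.47 Y196.88
G1 X360.09 Y185.60
G1 X358.20 Y171.53
M5
G0 X216.67 Y71.72
M4 S394
G1 X220.34 Y60.85 F3944
G1 X209.47 Y57.18
G1 X205.80 Y68.05
G1 X216.67 Y71.72
M5
G0 X268.19 Y112.49
M4 S394
G1 X282.36 Y124.76 F3944
G1 X304.83 Y139.00
G1 X323.94 Y152.31
G1 X328.03 Y161.78
M5
G0 X215.23 Y252.39
M4 S394
G1 X101.39 Y131.64 F3944
G1 X176.22 Y101.63
G1 X266.73 Y233.93
G1 X18.25 Y59.51
G1 X215.23 Y252.39
M5
G0 X0.00 Y0.00

1 u = 1 mm; y_m = 287.31 − y.

[1] `<circle>` circle, #008000→engrave S394 F3944: (33.34,80.98) → (28.78,91.98) → (17.78,96.54) → (6.78,91.98) → (2.22,80.98) → (6.78,69.98) → (17.78,65.42) → (28.78,69.98) → (33.34,80.98) (closed)

[2] `<path>` regular polygon, #008000→engrave S394 F3944: (358.20,171.53) → (346.92,162.91) → (332.85,164.80) → (324.23,176.08) → (326.12,190.15) → (337.40,198.77) → (351.47,196.88) → (360.09,185.60) → (358.20,171.53) (closed)

[3] `<path>` regular polygon, #008000→engrave S394 F3944: (216.67,71.72) → (220.34,60.85) → (209.47,57.18) → (205.80,68.05) → (216.67,71.72) (closed)

[4] `<path>` cubic bezier, #008000→engrave S394 F3944: (268.19,112.49) → (282.36,124.76) → (304.83,139.00) → (323.94,152.31) → (328.03,161.78)

[5] `<path>` closed polygon, #008000→engrave S394 F3944: (215.23,252.39) → (101.39,131.64) → (176.22,101.63) → (266.73,233.93) → (18.25,59.51) → (215.23,252.39) (closed)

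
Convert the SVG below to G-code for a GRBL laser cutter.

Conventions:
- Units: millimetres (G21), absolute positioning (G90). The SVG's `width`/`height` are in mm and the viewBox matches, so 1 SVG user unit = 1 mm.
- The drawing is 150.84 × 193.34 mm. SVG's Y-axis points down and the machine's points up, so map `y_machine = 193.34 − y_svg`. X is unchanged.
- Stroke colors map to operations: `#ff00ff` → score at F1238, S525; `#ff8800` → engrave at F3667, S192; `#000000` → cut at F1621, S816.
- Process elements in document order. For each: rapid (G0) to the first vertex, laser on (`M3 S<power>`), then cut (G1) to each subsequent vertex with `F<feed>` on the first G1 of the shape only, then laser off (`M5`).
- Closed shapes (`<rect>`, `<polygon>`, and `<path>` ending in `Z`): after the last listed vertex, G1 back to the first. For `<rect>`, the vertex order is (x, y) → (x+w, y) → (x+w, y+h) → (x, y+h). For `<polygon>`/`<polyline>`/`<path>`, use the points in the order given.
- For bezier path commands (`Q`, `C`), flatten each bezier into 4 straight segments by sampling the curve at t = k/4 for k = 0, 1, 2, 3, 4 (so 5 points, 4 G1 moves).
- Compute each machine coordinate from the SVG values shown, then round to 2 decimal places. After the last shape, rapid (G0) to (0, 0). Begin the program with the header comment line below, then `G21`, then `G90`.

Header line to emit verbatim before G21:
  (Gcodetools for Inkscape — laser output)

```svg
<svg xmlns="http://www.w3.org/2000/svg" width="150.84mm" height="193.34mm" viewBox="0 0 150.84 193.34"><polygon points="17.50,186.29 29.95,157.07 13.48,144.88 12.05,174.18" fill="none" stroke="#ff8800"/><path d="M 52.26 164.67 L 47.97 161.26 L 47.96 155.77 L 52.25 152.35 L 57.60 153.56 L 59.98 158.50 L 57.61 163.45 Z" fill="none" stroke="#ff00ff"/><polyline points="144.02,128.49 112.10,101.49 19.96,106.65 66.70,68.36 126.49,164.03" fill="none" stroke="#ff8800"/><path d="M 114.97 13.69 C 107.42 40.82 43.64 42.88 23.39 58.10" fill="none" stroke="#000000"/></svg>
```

(Gcodetools for Inkscape — laser output)
G21
G90
G0 X17.50 Y7.05
M3 S192
G1 X29.95 Y36.27 F3667
G1 X13.48 Y48.46
G1 X12.05 Y19.16
G1 X17.50 Y7.05
M5
G0 X52.26 Y28.67
M3 S525
G1 X47.97 Y32.08 F1238
G1 X47.96 Y37.57
G1 X52.25 Y40.99
G1 X57.60 Y39.78
G1 X59.98 Y34.84
G1 X57.61 Y29.89
G1 X52.26 Y28.67
M5
G0 X144.02 Y64.85
M3 S192
G1 X112.10 Y91.85 F3667
G1 X19.96 Y86.69
G1 X66.70 Y124.98
G1 X126.49 Y29.31
M5
G0 X114.97 Y179.65
M3 S816
G1 X100.32 Y163.41 F1621
G1 X73.94 Y152.98
G1 X45.18 Y144.78
G1 X23.39 Y135.24
M5
G0 X0.00 Y0.00

Since the viewBox matches the mm dimensions, user units are millimetres directly. The only transform is the Y-flip y_m = 193.34 − y_svg.

Shape 1 is a closed polygon drawn with `<polygon>`. Its stroke #ff8800 means engrave at S192, F3667. After flipping Y the toolpath is (17.50,7.05) → (29.95,36.27) → (13.48,48.46) → (12.05,19.16) → (17.50,7.05), returning to the start.

Shape 2 is a regular polygon drawn with `<path>`. Its stroke #ff00ff means score at S525, F1238. After flipping Y the toolpath is (52.26,28.67) → (47.97,32.08) → (47.96,37.57) → (52.25,40.99) → (57.60,39.78) → (59.98,34.84) → (57.61,29.89) → (52.26,28.67), returning to the start.

Shape 3 is a open polyline drawn with `<polyline>`. Its stroke #ff8800 means engrave at S192, F3667. After flipping Y the toolpath is (144.02,64.85) → (112.10,91.85) → (19.96,86.69) → (66.70,124.98) → (126.49,29.31).

Shape 4 is a cubic bezier drawn with `<path>`. Its stroke #000000 means cut at S816, F1621. After flipping Y the toolpath is (114.97,179.65) → (100.32,163.41) → (73.94,152.98) → (45.18,144.78) → (23.39,135.24).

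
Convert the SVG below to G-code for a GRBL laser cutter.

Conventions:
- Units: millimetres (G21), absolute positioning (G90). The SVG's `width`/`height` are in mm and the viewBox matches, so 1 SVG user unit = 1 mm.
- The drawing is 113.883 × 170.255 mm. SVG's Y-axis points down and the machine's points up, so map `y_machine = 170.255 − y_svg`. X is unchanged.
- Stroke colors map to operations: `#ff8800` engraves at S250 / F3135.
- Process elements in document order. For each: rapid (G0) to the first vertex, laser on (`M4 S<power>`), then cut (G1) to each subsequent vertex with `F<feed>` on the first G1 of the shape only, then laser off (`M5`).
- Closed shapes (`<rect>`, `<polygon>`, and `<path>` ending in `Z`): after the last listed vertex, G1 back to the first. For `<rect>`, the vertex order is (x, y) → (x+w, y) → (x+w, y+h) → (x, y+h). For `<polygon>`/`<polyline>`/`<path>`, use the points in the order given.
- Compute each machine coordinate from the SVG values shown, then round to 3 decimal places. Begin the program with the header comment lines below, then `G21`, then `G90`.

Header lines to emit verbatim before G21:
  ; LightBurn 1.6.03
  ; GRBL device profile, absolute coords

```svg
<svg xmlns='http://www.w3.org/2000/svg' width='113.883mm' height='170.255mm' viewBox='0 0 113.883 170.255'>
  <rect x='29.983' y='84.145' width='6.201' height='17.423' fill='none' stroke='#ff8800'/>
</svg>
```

1 u = 1 mm; y_m = 170.255 − y.

[1] `<rect>` rectangle, #ff8800→engrave S250 F3135: (29.983,86.110) → (36.184,86.110) → (36.184,68.687) → (29.983,68.687) → (29.983,86.110) (closed)

; LightBurn 1.6.03
; GRBL device profile, absolute coords
G21
G90
G0 X29.983 Y86.110
M4 S250
G1 X36.184 Y86.110 F3135
G1 X36.184 Y68.687
G1 X29.983 Y68.687
G1 X29.983 Y86.110
M5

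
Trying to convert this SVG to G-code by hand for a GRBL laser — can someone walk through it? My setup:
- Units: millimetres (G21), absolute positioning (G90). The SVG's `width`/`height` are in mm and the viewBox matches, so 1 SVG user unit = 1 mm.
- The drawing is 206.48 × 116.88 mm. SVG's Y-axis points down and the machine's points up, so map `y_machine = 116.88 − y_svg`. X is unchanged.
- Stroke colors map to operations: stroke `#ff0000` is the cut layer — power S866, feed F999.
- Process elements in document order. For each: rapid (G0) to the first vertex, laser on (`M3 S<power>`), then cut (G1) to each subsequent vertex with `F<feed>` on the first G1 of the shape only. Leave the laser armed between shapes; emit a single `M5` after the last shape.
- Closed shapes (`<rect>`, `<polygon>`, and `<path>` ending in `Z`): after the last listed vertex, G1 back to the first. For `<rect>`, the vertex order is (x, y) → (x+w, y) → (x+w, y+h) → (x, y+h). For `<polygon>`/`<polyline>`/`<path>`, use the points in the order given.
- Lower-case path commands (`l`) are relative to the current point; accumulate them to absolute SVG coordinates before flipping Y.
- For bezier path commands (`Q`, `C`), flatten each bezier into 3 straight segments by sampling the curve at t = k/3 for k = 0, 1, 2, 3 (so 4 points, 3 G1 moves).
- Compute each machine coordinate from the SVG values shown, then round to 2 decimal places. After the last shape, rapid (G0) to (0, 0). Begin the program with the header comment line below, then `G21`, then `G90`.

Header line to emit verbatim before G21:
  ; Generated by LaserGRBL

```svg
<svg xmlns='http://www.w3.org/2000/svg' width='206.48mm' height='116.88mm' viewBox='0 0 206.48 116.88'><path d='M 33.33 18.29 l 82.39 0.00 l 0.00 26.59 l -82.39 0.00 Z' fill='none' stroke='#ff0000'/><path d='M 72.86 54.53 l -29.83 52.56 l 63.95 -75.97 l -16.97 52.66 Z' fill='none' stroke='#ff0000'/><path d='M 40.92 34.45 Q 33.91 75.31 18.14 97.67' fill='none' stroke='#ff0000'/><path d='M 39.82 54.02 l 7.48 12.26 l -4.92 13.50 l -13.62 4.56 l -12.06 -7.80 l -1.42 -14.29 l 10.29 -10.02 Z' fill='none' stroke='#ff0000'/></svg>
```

; Generated by LaserGRBL
G21
G90
G0 X33.33 Y98.59
M3 S866
G1 X115.72 Y98.59 F999
G1 X115.72 Y72.00
G1 X33.33 Y72.00
G1 X33.33 Y98.59
G0 X72.86 Y62.35
M3 S866
G1 X43.03 Y9.79 F999
G1 X106.98 Y85.76
G1 X90.01 Y33.10
G1 X72.86 Y62.35
G0 X40.92 Y82.43
M3 S866
G1 X35.27 Y57.25 F999
G1 X27.68 Y36.17
G1 X18.14 Y19.21
G0 X39.82 Y62.86
M3 S866
G1 X47.30 Y50.60 F999
G1 X42.38 Y37.10
G1 X28.76 Y32.54
G1 X16.70 Y40.34
G1 X15.28 Y54.63
G1 X25.57 Y64.65
G1 X39.82 Y62.86
M5
G0 X0.00 Y0.00

viewBox `0 0 206.48 116.88` with mm width/height → 1 unit = 1 mm. Flip: y_m = 116.88 − y_svg.

**Shape 1** — `<path>` rectangle, stroke `#ff0000` → cut (S866, F999). Machine vertices: (33.33,98.59) → (115.72,98.59) → (115.72,72.00) → (33.33,72.00) → (33.33,98.59). Closed: final G1 returns to the first vertex.

**Shape 2** — `<path>` closed polygon, stroke `#ff0000` → cut (S866, F999). Machine vertices: (72.86,62.35) → (43.03,9.79) → (106.98,85.76) → (90.01,33.10) → (72.86,62.35). Closed: final G1 returns to the first vertex.

**Shape 3** — `<path>` quadratic bezier, stroke `#ff0000` → cut (S866, F999). Control points (SVG): P0=(40.92,34.45), P1=(33.91,75.31), P2=(18.14,97.67); sampled at t=k/3. Machine vertices: (40.92,82.43) → (35.27,57.25) → (27.68,36.17) → (18.14,19.21). Open path.

**Shape 4** — `<path>` regular polygon, stroke `#ff0000` → cut (S866, F999). Machine vertices: (39.82,62.86) → (47.30,50.60) → (42.38,37.10) → (28.76,32.54) → (16.70,40.34) → (15.28,54.63) → (25.57,64.65) → (39.82,62.86). Closed: final G1 returns to the first vertex.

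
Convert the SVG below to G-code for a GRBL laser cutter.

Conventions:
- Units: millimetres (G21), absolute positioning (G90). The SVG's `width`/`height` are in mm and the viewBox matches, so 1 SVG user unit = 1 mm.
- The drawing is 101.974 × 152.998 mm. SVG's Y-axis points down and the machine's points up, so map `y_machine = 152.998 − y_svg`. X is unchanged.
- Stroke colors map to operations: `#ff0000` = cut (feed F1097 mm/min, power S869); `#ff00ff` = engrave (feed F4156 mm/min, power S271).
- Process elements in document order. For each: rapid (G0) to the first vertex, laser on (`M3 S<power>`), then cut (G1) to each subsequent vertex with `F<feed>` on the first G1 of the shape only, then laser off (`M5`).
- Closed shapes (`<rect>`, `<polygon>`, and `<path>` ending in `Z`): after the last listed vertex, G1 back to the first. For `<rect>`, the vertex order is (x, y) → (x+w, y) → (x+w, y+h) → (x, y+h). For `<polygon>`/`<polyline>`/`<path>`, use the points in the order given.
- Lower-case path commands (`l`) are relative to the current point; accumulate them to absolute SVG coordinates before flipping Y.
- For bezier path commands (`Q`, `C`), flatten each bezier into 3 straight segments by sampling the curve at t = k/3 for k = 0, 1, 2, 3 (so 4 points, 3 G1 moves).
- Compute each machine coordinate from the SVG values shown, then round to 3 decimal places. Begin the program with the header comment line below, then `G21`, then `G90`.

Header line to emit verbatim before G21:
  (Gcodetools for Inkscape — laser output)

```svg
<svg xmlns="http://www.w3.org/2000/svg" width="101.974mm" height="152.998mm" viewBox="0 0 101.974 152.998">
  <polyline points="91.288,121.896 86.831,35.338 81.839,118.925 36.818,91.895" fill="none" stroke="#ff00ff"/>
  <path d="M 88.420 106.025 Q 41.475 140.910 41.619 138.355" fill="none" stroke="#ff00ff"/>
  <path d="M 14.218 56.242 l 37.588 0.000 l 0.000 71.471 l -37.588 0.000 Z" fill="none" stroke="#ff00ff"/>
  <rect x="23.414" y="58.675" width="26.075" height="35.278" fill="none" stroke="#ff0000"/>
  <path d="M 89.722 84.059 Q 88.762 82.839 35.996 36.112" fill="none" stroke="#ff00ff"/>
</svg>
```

Since the viewBox matches the mm dimensions, user units are millimetres directly. The only transform is the Y-flip y_m = 152.998 − y_svg.

Shape 1 is a open polyline drawn with `<polyline>`. Its stroke #ff00ff means engrave at S271, F4156. After flipping Y the toolpath is (91.288,31.102) → (86.831,117.660) → (81.839,34.073) → (36.818,61.103).

Shape 2 is a quadratic bezier drawn with `<path>`. Its stroke #ff00ff means engrave at S271, F4156. After flipping Y the toolpath is (88.420,46.973) → (62.355,27.876) → (46.755,17.100) → (41.619,14.643).

Shape 3 is a rectangle drawn with `<path>`. Its stroke #ff00ff means engrave at S271, F4156. After flipping Y the toolpath is (14.218,96.756) → (51.806,96.756) → (51.806,25.285) → (14.218,25.285) → (14.218,96.756), returning to the start.

Shape 4 is a rectangle drawn with `<rect>`. Its stroke #ff0000 means cut at S869, F1097. After flipping Y the toolpath is (23.414,94.323) → (49.489,94.323) → (49.489,59.045) → (23.414,59.045) → (23.414,94.323), returning to the start.

Shape 5 is a quadratic bezier drawn with `<path>`. Its stroke #ff00ff means engrave at S271, F4156. After flipping Y the toolpath is (89.722,68.939) → (83.326,74.809) → (65.417,90.791) → (35.996,116.886).

(Gcodetools for Inkscape — laser output)
G21
G90
G0 X91.288 Y31.102
M3 S271
G1 X86.831 Y117.660 F4156
G1 X81.839 Y34.073
G1 X36.818 Y61.103
M5
G0 X88.420 Y46.973
M3 S271
G1 X62.355 Y27.876 F4156
G1 X46.755 Y17.100
G1 X41.619 Y14.643
M5
G0 X14.218 Y96.756
M3 S271
G1 X51.806 Y96.756 F4156
G1 X51.806 Y25.285
G1 X14.218 Y25.285
G1 X14.218 Y96.756
M5
G0 X23.414 Y94.323
M3 S869
G1 X49.489 Y94.323 F1097
G1 X49.489 Y59.045
G1 X23.414 Y59.045
G1 X23.414 Y94.323
M5
G0 X89.722 Y68.939
M3 S271
G1 X83.326 Y74.809 F4156
G1 X65.417 Y90.791
G1 X35.996 Y116.886
M5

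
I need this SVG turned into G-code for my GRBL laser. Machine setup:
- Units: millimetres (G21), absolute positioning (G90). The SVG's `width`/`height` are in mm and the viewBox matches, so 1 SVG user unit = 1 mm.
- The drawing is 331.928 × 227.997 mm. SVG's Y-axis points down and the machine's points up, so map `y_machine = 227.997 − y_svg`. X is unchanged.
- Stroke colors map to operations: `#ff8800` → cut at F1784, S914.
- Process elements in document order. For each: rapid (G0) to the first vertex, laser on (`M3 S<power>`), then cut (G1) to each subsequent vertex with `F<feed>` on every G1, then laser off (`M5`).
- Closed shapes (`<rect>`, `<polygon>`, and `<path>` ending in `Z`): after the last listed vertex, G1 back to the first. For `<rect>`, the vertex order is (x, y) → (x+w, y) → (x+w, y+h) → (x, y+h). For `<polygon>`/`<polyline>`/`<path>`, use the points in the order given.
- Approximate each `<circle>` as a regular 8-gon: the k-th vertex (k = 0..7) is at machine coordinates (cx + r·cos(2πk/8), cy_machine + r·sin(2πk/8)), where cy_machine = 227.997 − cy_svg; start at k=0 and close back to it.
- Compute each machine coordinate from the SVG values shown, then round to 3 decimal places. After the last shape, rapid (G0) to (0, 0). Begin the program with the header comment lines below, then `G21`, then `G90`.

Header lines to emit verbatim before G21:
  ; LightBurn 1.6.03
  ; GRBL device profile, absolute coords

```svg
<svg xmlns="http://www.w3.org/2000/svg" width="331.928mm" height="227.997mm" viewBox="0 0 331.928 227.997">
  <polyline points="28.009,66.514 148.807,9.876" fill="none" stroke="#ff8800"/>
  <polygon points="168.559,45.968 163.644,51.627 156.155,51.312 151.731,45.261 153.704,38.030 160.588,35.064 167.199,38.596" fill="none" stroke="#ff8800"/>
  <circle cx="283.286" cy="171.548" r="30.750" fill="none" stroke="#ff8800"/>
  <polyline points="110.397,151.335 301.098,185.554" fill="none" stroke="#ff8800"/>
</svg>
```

Since the viewBox matches the mm dimensions, user units are millimetres directly. The only transform is the Y-flip y_m = 227.997 − y_svg.

Shape 1 is a line segment drawn with `<polyline>`. Its stroke #ff8800 means cut at S914, F1784. After flipping Y the toolpath is (28.009,161.483) → (148.807,218.121).

Shape 2 is a regular polygon drawn with `<polygon>`. Its stroke #ff8800 means cut at S914, F1784. After flipping Y the toolpath is (168.559,182.029) → (163.644,176.370) → (156.155,176.685) → (151.731,182.736) → (153.704,189.967) → (160.588,192.933) → (167.199,189.401) → (168.559,182.029), returning to the start.

Shape 3 is a circle drawn with `<circle>`. Its stroke #ff8800 means cut at S914, F1784. After flipping Y the toolpath is (314.036,56.449) → (305.030,78.193) → (283.286,87.199) → (261.542,78.193) → (252.536,56.449) → (261.542,34.705) → (283.286,25.699) → (305.030,34.705) → (314.036,56.449), returning to the start.

Shape 4 is a line segment drawn with `<polyline>`. Its stroke #ff8800 means cut at S914, F1784. After flipping Y the toolpath is (110.397,76.662) → (301.098,42.443).

; LightBurn 1.6.03
; GRBL device profile, absolute coords
G21
G90
G0 X28.009 Y161.483
M3 S914
G1 X148.807 Y218.121 F1784
M5
G0 X168.559 Y182.029
M3 S914
G1 X163.644 Y176.370 F1784
G1 X156.155 Y176.685 F1784
G1 X151.731 Y182.736 F1784
G1 X153.704 Y189.967 F1784
G1 X160.588 Y192.933 F1784
G1 X167.199 Y189.401 F1784
G1 X168.559 Y182.029 F1784
M5
G0 X314.036 Y56.449
M3 S914
G1 X305.030 Y78.193 F1784
G1 X283.286 Y87.199 F1784
G1 X261.542 Y78.193 F1784
G1 X252.536 Y56.449 F1784
G1 X261.542 Y34.705 F1784
G1 X283.286 Y25.699 F1784
G1 X305.030 Y34.705 F1784
G1 X314.036 Y56.449 F1784
M5
G0 X110.397 Y76.662
M3 S914
G1 X301.098 Y42.443 F1784
M5
G0 X0.000 Y0.000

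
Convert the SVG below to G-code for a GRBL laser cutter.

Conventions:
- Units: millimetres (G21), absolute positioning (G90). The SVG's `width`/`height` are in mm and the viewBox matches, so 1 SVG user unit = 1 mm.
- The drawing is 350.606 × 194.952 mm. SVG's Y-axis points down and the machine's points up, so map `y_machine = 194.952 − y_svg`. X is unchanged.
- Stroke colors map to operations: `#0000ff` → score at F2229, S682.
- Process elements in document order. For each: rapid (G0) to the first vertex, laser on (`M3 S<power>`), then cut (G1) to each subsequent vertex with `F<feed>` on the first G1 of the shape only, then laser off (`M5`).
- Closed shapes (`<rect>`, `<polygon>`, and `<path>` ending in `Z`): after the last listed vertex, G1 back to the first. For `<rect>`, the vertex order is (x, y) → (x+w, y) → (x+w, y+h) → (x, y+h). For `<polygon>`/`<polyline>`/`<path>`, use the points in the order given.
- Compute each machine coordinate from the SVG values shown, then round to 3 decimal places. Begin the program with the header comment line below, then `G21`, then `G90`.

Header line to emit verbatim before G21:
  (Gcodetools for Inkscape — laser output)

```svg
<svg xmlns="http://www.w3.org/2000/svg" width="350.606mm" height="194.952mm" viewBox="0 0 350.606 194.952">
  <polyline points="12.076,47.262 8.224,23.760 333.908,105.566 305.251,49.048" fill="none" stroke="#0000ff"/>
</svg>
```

viewBox `0 0 350.606 194.952` with mm width/height → 1 unit = 1 mm. Flip: y_m = 194.952 − y_svg.

**Shape 1** — `<polyline>` open polyline, stroke `#0000ff` → score (S682, F2229). Machine vertices: (12.076,147.690) → (8.224,171.192) → (333.908,89.386) → (305.251,145.904). Open path.

(Gcodetools for Inkscape — laser output)
G21
G90
G0 X12.076 Y147.690
M3 S682
G1 X8.224 Y171.192 F2229
G1 X333.908 Y89.386
G1 X305.251 Y145.904
M5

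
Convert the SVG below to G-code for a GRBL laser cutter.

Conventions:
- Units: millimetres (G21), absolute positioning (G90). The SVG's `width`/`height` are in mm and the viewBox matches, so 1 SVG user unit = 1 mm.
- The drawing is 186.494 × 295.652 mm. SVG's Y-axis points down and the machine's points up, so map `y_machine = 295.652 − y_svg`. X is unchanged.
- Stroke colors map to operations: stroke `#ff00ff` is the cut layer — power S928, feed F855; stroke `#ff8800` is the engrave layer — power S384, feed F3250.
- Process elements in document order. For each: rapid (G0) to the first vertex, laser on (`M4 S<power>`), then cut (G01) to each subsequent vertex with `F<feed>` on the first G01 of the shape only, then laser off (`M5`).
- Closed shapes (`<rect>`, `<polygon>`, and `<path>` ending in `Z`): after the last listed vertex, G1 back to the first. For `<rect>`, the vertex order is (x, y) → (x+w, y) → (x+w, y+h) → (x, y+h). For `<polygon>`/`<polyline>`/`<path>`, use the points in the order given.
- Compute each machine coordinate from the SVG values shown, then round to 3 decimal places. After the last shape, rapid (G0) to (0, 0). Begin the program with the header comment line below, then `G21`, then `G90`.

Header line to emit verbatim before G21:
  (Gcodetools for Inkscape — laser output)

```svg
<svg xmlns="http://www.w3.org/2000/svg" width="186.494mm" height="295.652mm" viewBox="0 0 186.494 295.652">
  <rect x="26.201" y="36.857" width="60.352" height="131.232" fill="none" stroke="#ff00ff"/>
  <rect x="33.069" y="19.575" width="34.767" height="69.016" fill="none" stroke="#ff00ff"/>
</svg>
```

1 u = 1 mm; y_m = 295.652 − y.

[1] `<rect>` rectangle, #ff00ff→cut S928 F855: (26.201,258.795) → (86.553,258.795) → (86.553,127.563) → (26.201,127.563) → (26.201,258.795) (closed)

[2] `<rect>` rectangle, #ff00ff→cut S928 F855: (33.069,276.077) → (67.836,276.077) → (67.836,207.061) → (33.069,207.061) → (33.069,276.077) (closed)

(Gcodetools for Inkscape — laser output)
G21
G90
G0 X26.201 Y258.795
M4 S928
G01 X86.553 Y258.795 F855
G01 X86.553 Y127.563
G01 X26.201 Y127.563
G01 X26.201 Y258.795
M5
G0 X33.069 Y276.077
M4 S928
G01 X67.836 Y276.077 F855
G01 X67.836 Y207.061
G01 X33.069 Y207.061
G01 X33.069 Y276.077
M5
G0 X0.000 Y0.000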